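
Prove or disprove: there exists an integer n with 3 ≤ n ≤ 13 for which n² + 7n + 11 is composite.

At n = 4: 4² + 7·4 + 11 = 55 = 5·11, which is composite.

n = 4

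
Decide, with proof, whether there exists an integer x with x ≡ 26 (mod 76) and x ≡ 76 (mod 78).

gcd(76, 78) = 2. A simultaneous solution exists iff 26 ≡ 76 (mod 2); here 26 mod 2 = 0 = 76 mod 2, so it does.
Write x = 26 + 76t. Then 76t ≡ 76 − 26 ≡ 50 (mod 78); dividing through by 2 gives 38t ≡ 25 (mod 39).
Since 38·38 = 1444 = 37·39 + 1, the inverse of 38 mod 39 is 38.
Therefore t ≡ 38·25 = 950 ≡ 14 (mod 39).
Then x = 26 + 76·14 = 1090.
Verify: 1090 = 14·76 + 26 and 1090 = 13·78 + 76. ✓

x = 1090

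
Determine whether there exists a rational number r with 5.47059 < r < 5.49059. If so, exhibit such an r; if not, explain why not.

r = 104/19

Scale by 19: the interval becomes (103.94121, 104.32121), which contains the integer 104.
So r = 104/19 works: it is a ratio of integers, and dividing 19·5.47059 < 104 < 19·5.49059 through by 19 gives 5.47059 < 104/19 < 5.49059.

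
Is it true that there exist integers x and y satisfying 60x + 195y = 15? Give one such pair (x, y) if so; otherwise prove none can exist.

Since gcd(60, 195) = 15 and 15 = 15·1, Bézout's identity guarantees a solution.
Dividing through by 15 reduces the equation to 4x + 13y = 1.
Run the Euclidean algorithm on 13 and 4: 13 = 3·4 + 1, 4 = 4·1 + 0.
Working back up the chain: 1 = 13 − 3·4. So 4·(-3) + 13·1 = 1.
This gives the solution x = -3, y = 1 directly.
The general solution is x = -3 + 13k, y = 1 − 4k; taking k = 1 gives the smaller pair x = 10, y = -3.
Indeed 60·10 + 195·(-3) = 600 − 585 = 15.

x = 10, y = -3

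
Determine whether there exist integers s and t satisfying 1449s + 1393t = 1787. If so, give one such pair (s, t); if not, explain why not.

gcd(1449, 1393) = 7, so every integer of the form 1449s + 1393t is a multiple of 7.
However 1787 leaves remainder 2 on division by 7.
So the equation is unsolvable over ℤ.

No, no such integers exist.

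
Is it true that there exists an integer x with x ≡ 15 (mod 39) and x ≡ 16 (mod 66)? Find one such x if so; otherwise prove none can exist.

No, no such integer exists.

Reduce both congruences modulo 3, which divides 39 and 66: they say x ≡ 15 (mod 3) and x ≡ 16 (mod 3).
But 15 mod 3 = 0 while 16 mod 3 = 1, a contradiction.
Therefore no such x exists.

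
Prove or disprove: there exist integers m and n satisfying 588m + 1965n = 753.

m = 546, n = -163

Every value of 588m + 1965n is a multiple of gcd(588, 1965) = 3; since 3 ∣ 753, solutions exist.
Dividing through by 3 reduces the equation to 196m + 655n = 251.
Euclidean algorithm: 655 = 3·196 + 67, 196 = 2·67 + 62, 67 = 1·62 + 5, 62 = 12·5 + 2, 5 = 2·2 + 1, 2 = 2·1 + 0.
Back-substituting, 1 = 5 − 2·2 = 5 − 2·(62 − 12·5) = −2·62 + 25·5 = −2·62 + 25·(67 − 1·62) = 25·67 − 27·62 = 25·67 − 27·(196 − 2·67) = −27·196 + 79·67 = −27·196 + 79·(655 − 3·196) = 79·655 − 264·196; that is, 196·(-264) + 655·79 = 1.
Multiplying through by 251: m = (-264)·251 = -66264, n = 79·251 = 19829 is a solution.
Adding 102·655 to m and subtracting 102·196 from n gives the tidier solution (546, -163).
Check: 588·546 + 1965·(-163) = 321048 − 320295 = 753. ✓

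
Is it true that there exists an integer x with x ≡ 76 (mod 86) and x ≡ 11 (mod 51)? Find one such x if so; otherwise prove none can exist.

x = 1796

gcd(86, 51) = 1, so the Chinese Remainder Theorem guarantees exactly one residue class mod 4386 satisfying both.
Any solution of the first congruence is x = 76 + 86t; substituting into the second, 86t ≡ 11 − 76 ≡ 37 (mod 51).
86 ≡ 35 (mod 51), so this reads 35t ≡ 37 (mod 51). To invert 35 modulo 51: 51 = 1·35 + 16, 35 = 2·16 + 3, 16 = 5·3 + 1, 3 = 3·1 + 0, and unwinding, 1 = 16 − 5·3 = 16 − 5·(35 − 2·16) = −5·35 + 11·16 = −5·35 + 11·(51 − 1·35) = 11·51 − 16·35. Thus 35⁻¹ ≡ -16 ≡ 35 (mod 51).
Multiplying by 35: t ≡ 35·37 = 1295 ≡ 20 (mod 51).
With t = 20: x = 76 + 86·20 = 1796.
Verify: 1796 = 20·86 + 76 and 1796 = 35·51 + 11. ✓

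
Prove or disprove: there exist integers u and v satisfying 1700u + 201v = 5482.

u = 29, v = -218

1700 and 201 are coprime, so 1700u + 201v ranges over all of ℤ.
Run the Euclidean algorithm on 1700 and 201: 1700 = 8·201 + 92, 201 = 2·92 + 17, 92 = 5·17 + 7, 17 = 2·7 + 3, 7 = 2·3 + 1, 3 = 3·1 + 0.
Unwinding: 1 = 7 − 2·3 = 7 − 2·(17 − 2·7) = −2·17 + 5·7 = −2·17 + 5·(92 − 5·17) = 5·92 − 27·17 = 5·92 − 27·(201 − 2·92) = −27·201 + 59·92 = −27·201 + 59·(1700 − 8·201) = 59·1700 − 499·201, i.e. 1700·59 + 201·(-499) = 1.
Multiplying through by 5482: u = 59·5482 = 323438, v = (-499)·5482 = -2735518 is a solution.
Shifting by a multiple of (201, −1700) keeps it a solution: u = 323438 − 1609·201 = 29, v = -2735518 + 1609·1700 = -218.
Check: 1700·29 + 201·(-218) = 49300 − 43818 = 5482. ✓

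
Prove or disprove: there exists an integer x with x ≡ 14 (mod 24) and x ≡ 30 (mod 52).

x = 134

The moduli are not coprime: gcd(24, 52) = 4. Compatibility requires 4 ∣ (30 − 14) = 16, which holds, so solutions exist.
Step through x = 14, 14 + 24, 14 + 2·24, …: the values 14, 38, 62, 86, 110, 134 reduce mod 52 to 14, 38, 10, 34, 6, 30. The value 134 hits 30.
Indeed 134 ≡ 14 (mod 24) and 134 ≡ 30 (mod 52).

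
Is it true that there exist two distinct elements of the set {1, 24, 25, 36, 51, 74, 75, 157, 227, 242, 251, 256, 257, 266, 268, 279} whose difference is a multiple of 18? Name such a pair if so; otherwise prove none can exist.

Two integers differ by a multiple of 18 exactly when they have the same residue mod 18. The residues are 1↦1, 24↦6, 25↦7, 36↦0, 51↦15, 74↦2, 75↦3, 157↦13, 227↦11, 242↦8, 251↦17, 256↦4, 257↦5, 266↦14, 268↦16, 279↦9.
All 16 residues are distinct, so no two elements differ by a multiple of 18.

No, no such pair exists.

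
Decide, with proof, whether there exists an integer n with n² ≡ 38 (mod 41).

No, no such integer exists.

Apply Euler's criterion with the prime 41: 38 is a quadratic residue iff 38^20 ≡ 1 (mod 41), and a non-residue iff it is ≡ −1.
Squaring successively (mod 41): 38^2 = 1444 ≡ 9; 38^4 ≡ 9² = 81 ≡ 40; 38^8 ≡ 40² = 1600 ≡ 1; 38^16 ≡ 1² = 1 ≡ 1.
Since 20 = 16 + 4, 38^20 ≡ 1 · 40; multiplying out mod 41: 1·40 = 40 ≡ 40. Thus 38^20 ≡ 40 ≡ −1 (mod 41).
By Euler's criterion 38 is a quadratic non-residue mod 41: no n satisfies n² ≡ 38 (mod 41).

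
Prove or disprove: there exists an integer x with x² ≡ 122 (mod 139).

x = 20

x = 20 works: 20² = 400, and 400 − 122 = 278 = 2·139.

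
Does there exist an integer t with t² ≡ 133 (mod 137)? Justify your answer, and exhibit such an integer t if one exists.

Take t = 74. Then 74² = 5476 = 39·137 + 133, so 74² ≡ 133 (mod 137).

t = 74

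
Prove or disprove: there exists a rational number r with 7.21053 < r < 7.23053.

Scale by 9: the interval becomes (64.89477, 65.07477), which contains the integer 65.
So r = 65/9 works: it is a ratio of integers, and dividing 9·7.21053 < 65 < 9·7.23053 through by 9 gives 7.21053 < 65/9 < 7.23053.

r = 65/9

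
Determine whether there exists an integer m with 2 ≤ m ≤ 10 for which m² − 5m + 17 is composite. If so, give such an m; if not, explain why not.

No, no such integer m in that range exists.

The values for m = 2, 3, …, 10 are 11, 11, 13, 17, 23, 31, 41, 53, 67, and each of these is prime.
So no value in the range makes the expression composite.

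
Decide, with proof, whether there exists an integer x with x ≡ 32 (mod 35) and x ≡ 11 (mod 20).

Reduce both congruences modulo 5, which divides 35 and 20: they say x ≡ 32 (mod 5) and x ≡ 11 (mod 5).
But 32 mod 5 = 2 while 11 mod 5 = 1, a contradiction.
Therefore no such x exists.

No such integer exists.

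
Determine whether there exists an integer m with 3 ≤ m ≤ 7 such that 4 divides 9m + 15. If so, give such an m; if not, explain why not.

m = 5

For m = 3, 4 the values 42, 51 are not multiples of 4. m = 5 works, since 9·5 + 15 = 60 = 15·4.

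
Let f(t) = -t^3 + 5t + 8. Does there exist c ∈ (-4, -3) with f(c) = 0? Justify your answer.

No.

The endpoint values f(-4) = 52 and f(-3) = 20 are both positive. Claim: f(t) > 0 for every t in (-4, -3).
Substitute t = -3 − u, where 0 < u < 1 on the interval. Expanding, f(-3 − u) = u^3 + 9u^2 + 22u + 20.
The nonzero coefficients here are all positive, so for u > 0 every term is positive (or zero), and the constant term 20 is strictly positive.
So f is strictly positive on (-4, -3); no root exists in the interval.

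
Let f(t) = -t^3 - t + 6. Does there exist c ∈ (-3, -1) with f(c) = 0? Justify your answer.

No.

Evaluate at the endpoints: f(-3) = 36, f(-1) = 8 — same sign (positive).
f'(t) = -3t^2 - 1 has discriminant 0² − 4·(-3)·(-1) = -12 < 0, so f' has no real roots and is negative for every real t.
So f is strictly decreasing; between -3 and -1 its values lie between f(-3) = 36 and f(-1) = 8, all positive. Therefore f has no root in (-3, -1).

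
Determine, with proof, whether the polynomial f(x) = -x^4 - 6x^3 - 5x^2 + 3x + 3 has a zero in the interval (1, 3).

No.

f(1) = -6 and f(3) = -276, both negative, so a sign-change argument is unavailable; we show f keeps this sign on the whole interval.
Substitute x = 1 + u, where 0 < u < 2 on the interval. Expanding, f(1 + u) = -u^4 - 10u^3 - 29u^2 - 29u - 6.
The nonzero coefficients here are all negative, so for u > 0 every term is negative (or zero), and the constant term -6 is strictly negative.
Therefore f(x) < 0 throughout (1, 3), and f has no zero there.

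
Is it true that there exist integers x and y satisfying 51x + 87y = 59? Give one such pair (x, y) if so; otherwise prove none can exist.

No such integers exist.

Any value of 51x + 87y is a multiple of gcd(51, 87) = 3.
However 59 leaves remainder 2 on division by 3.
So the equation is unsolvable over ℤ.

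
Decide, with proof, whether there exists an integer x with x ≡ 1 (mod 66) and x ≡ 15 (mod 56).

Here gcd(66, 56) = 2, and both 1 and 15 leave remainder 1 mod 2, so the system is consistent.
Step through x = 1, 1 + 66, 1 + 2·66, …: the values 1, 67, 133, 199, 265, 331, 397, 463 reduce mod 56 to 1, 11, 21, 31, 41, 51, 5, 15. The value 463 hits 15.
Indeed 463 ≡ 1 (mod 66) and 463 ≡ 15 (mod 56).

x = 463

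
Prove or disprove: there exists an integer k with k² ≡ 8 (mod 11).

Computing k² mod 11 for k = 0, 1, …, 5 (enough, by the symmetry k ↦ 11 − k) gives 0, 1, 4, 9, 5, 3.
So the quadratic residues mod 11 are {0, 1, 3, 4, 5, 9}, and 8 is not among them.
Hence no integer k has k² ≡ 8 (mod 11).

There is no such integer.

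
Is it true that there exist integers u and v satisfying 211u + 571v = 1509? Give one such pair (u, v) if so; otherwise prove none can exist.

211 and 571 are coprime, so 211u + 571v ranges over all of ℤ.
Dividing repeatedly: 571 = 2·211 + 149, 211 = 1·149 + 62, 149 = 2·62 + 25, 62 = 2·25 + 12, 25 = 2·12 + 1, 12 = 12·1 + 0.
Back-substituting, 1 = 25 − 2·12 = 25 − 2·(62 − 2·25) = −2·62 + 5·25 = −2·62 + 5·(149 − 2·62) = 5·149 − 12·62 = 5·149 − 12·(211 − 1·149) = −12·211 + 17·149 = −12·211 + 17·(571 − 2·211) = 17·571 − 46·211; that is, 211·(-46) + 571·17 = 1.
Times 1509: 211·(-69414) + 571·25653 = 1509, so (-69414, 25653) solves it.
Adding 122·571 to u and subtracting 122·211 from v gives the tidier solution (248, -89).
Indeed 211·248 + 571·(-89) = 52328 − 50819 = 1509.

u = 248, v = -89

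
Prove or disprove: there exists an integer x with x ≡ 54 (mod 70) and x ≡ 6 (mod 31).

x = 1804

The moduli 70 and 31 are coprime, so by the Chinese Remainder Theorem a unique solution modulo 2170 exists.
Write x = 54 + 70t and require 54 + 70t ≡ 6 (mod 31), i.e. 70t ≡ 14 (mod 31).
70 ≡ 8 (mod 31), so this reads 8t ≡ 14 (mod 31). Since 8·4 = 32 = 1·31 + 1, the inverse of 8 mod 31 is 4.
Multiplying by 4: t ≡ 4·14 = 56 ≡ 25 (mod 31).
With t = 25: x = 54 + 70·25 = 1804.
Indeed 1804 ≡ 54 (mod 70) and 1804 ≡ 6 (mod 31).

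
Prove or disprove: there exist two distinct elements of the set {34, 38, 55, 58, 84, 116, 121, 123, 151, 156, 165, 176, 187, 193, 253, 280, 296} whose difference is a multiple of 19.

There is no such pair.

Two integers differ by a multiple of 19 exactly when they have the same residue mod 19. The residues are 34↦15, 38↦0, 55↦17, 58↦1, 84↦8, 116↦2, 121↦7, 123↦9, 151↦18, 156↦4, 165↦13, 176↦5, 187↦16, 193↦3, 253↦6, 280↦14, 296↦11.
All 17 residues are distinct, so no two elements differ by a multiple of 19.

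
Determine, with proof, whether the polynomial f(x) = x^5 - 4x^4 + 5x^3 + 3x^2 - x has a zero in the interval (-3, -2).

No such root exists.

The endpoint values f(-3) = -672 and f(-2) = -122 are both negative. Claim: f(x) < 0 for every x in (-3, -2).
Shift to the endpoint -2: with x = -2 − u (0 < u < 1), one computes f(-2 − u) = -u^5 - 14u^4 - 77u^3 - 203u^2 - 255u - 122.
The nonzero coefficients here are all negative, so for u > 0 every term is negative (or zero), and the constant term -122 is strictly negative.
Therefore f(x) < 0 throughout (-3, -2), and f has no zero there.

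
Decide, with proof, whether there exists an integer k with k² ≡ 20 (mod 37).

37 is prime, so by Euler's criterion 20 is a square mod 37 iff 20^((37−1)/2) = 20^18 ≡ 1 (mod 37).
Squaring successively (mod 37): 20^2 = 400 ≡ 30; 20^4 ≡ 30² = 900 ≡ 12; 20^8 ≡ 12² = 144 ≡ 33; 20^16 ≡ 33² = 1089 ≡ 16.
Since 18 = 16 + 2, 20^18 ≡ 16 · 30; multiplying out mod 37: 16·30 = 480 ≡ 36. Thus 20^18 ≡ 36 ≡ −1 (mod 37).
The value −1 means 20 is a non-residue modulo 37, so k² ≡ 20 (mod 37) is impossible.

No such integer exists.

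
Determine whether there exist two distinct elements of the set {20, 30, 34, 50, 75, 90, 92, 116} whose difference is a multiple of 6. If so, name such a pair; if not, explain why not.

Reduce each element mod 6: 20↦2, 30↦0, 34↦4, 50↦2, 75↦3, 90↦0, 92↦2, 116↦2. The residue 2 repeats (at 20 and 50), and 50 − 20 = 30 = 5·6.

20 and 50 are such a pair.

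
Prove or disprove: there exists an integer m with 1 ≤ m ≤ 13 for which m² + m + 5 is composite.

m = 13

At m = 13: 13² + 13 + 5 = 187 = 11·17, which is composite.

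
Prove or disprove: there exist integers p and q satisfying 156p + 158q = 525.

There are no such integers.

Both 156 and 158 are divisible by gcd(156, 158) = 2, hence so is any combination 156p + 158q.
However 525 leaves remainder 1 on division by 2.
Therefore 156p + 158q = 525 has no solution in integers.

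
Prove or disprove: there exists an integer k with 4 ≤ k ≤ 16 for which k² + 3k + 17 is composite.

At k = 13: 13² + 3·13 + 17 = 225 = 3·75, which is composite.

k = 13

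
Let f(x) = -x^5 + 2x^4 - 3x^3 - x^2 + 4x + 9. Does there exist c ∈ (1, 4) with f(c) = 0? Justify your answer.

Such a root exists.

f(1) = 10 and f(4) = -695, which have opposite signs.
f is continuous everywhere (it is a polynomial), in particular on [1, 4].
By the Intermediate Value Theorem f must vanish at some point of (1, 4).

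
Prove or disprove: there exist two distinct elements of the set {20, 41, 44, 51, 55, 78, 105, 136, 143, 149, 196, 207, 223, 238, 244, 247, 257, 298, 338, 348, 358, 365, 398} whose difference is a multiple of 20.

44 and 244 are such a pair.

44 mod 20 = 4 and 244 mod 20 = 4, so 244 − 44 = 200 = 10·20.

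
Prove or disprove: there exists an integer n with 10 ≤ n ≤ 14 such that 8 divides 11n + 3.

No such integer n in that range exists.

For n = 10, 11, …, 14 the values of 11n + 3 modulo 8 are 1, 4, 7, 2, 5 respectively.
The residue 0 does not occur, so no n in [10, 14] makes 11n + 3 a multiple of 8.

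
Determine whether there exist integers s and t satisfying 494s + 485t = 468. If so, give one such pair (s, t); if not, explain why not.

s = 52, t = -52

Since gcd(494, 485) = 1, every integer is an integer combination of 494 and 485.
Euclidean algorithm: 494 = 1·485 + 9, 485 = 53·9 + 8, 9 = 1·8 + 1, 8 = 8·1 + 0.
Unwinding: 1 = 9 − 1·8 = 9 − (485 − 53·9) = −485 + 54·9 = −485 + 54·(494 − 1·485) = 54·494 − 55·485, i.e. 494·54 + 485·(-55) = 1.
Times 468: 494·25272 + 485·(-25740) = 468, so (25272, -25740) solves it.
Shifting by a multiple of (485, −494) keeps it a solution: s = 25272 − 52·485 = 52, t = -25740 + 52·494 = -52.
Indeed 494·52 + 485·(-52) = 25688 − 25220 = 468.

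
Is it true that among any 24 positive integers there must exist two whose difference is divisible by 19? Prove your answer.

Partition the integers by their residue mod 19; there are 19 classes.
With 24 integers and only 19 classes, the pigeonhole principle forces two of them, say a and b, into the same class.
Then a ≡ b (mod 19), i.e. 19 ∣ (a − b).

True.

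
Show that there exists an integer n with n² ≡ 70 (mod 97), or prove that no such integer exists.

Take n = 78. Then 78² = 6084 = 62·97 + 70, so 78² ≡ 70 (mod 97).

n = 78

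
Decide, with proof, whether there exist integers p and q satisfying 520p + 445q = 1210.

Every value of 520p + 445q is a multiple of gcd(520, 445) = 5; since 5 ∣ 1210, solutions exist.
Dividing through by 5 reduces the equation to 104p + 89q = 242.
Euclidean algorithm: 104 = 1·89 + 15, 89 = 5·15 + 14, 15 = 1·14 + 1, 14 = 14·1 + 0.
Back-substituting, 1 = 15 − 1·14 = 15 − (89 − 5·15) = −89 + 6·15 = −89 + 6·(104 − 1·89) = 6·104 − 7·89; that is, 104·6 + 89·(-7) = 1.
Times 242: 104·1452 + 89·(-1694) = 242, so (1452, -1694) solves it.
The general solution is p = 1452 + 89k, q = -1694 − 104k; taking k = -16 gives the smaller pair p = 28, q = -30.
Check: 520·28 + 445·(-30) = 14560 − 13350 = 1210. ✓

p = 28, q = -30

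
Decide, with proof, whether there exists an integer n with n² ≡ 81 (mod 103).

n = 94 works: 94² = 8836, and 8836 − 81 = 8755 = 85·103.

n = 94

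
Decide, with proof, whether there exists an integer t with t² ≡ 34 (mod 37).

t = 21 works: 21² = 441, and 441 − 34 = 407 = 11·37.

t = 21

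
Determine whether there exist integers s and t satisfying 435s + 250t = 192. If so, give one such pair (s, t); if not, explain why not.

No such integers exist.

gcd(435, 250) = 5, so every integer of the form 435s + 250t is a multiple of 5.
However 192 leaves remainder 2 on division by 5.
So the equation is unsolvable over ℤ.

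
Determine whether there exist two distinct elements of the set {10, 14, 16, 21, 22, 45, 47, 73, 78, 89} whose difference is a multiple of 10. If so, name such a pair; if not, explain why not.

Residues mod 10: 10↦0, 14↦4, 16↦6, 21↦1, 22↦2, 45↦5, 47↦7, 73↦3, 78↦8, 89↦9.
These 10 residues are pairwise different, hence no difference of two elements is divisible by 10.

No such pair exists.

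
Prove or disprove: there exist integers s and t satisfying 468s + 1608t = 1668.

s = 7, t = -1

Since gcd(468, 1608) = 12 and 1668 = 12·139, Bézout's identity guarantees a solution.
Dividing through by 12 reduces the equation to 39s + 134t = 139.
Run the Euclidean algorithm on 134 and 39: 134 = 3·39 + 17, 39 = 2·17 + 5, 17 = 3·5 + 2, 5 = 2·2 + 1, 2 = 2·1 + 0.
Unwinding: 1 = 5 − 2·2 = 5 − 2·(17 − 3·5) = −2·17 + 7·5 = −2·17 + 7·(39 − 2·17) = 7·39 − 16·17 = 7·39 − 16·(134 − 3·39) = −16·134 + 55·39, i.e. 39·55 + 134·(-16) = 1.
Times 139: 39·7645 + 134·(-2224) = 139, so (7645, -2224) solves it.
The general solution is s = 7645 + 134k, t = -2224 − 39k; taking k = -57 gives the smaller pair s = 7, t = -1.
Indeed 468·7 + 1608·(-1) = 3276 − 1608 = 1668.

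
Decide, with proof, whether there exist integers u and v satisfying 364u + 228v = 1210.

Any value of 364u + 228v is a multiple of gcd(364, 228) = 4.
But 1210 is not a multiple of 4 (it leaves remainder 2).
So the equation is unsolvable over ℤ.

No, no such integers exist.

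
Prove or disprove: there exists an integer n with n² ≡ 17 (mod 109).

No such integer exists.

Apply Euler's criterion with the prime 109: 17 is a quadratic residue iff 17^54 ≡ 1 (mod 109), and a non-residue iff it is ≡ −1.
Repeated squaring mod 109: 17^2 = 289 ≡ 71; 17^4 ≡ 71² = 5041 ≡ 27; 17^8 ≡ 27² = 729 ≡ 75; 17^16 ≡ 75² = 5625 ≡ 66; 17^32 ≡ 66² = 4356 ≡ 105.
Since 54 = 32 + 16 + 4 + 2, 17^54 ≡ 105 · 66 · 27 · 71; multiplying out mod 109: 105·66 = 6930 ≡ 63, then 63·27 = 1701 ≡ 66, then 66·71 = 4686 ≡ 108. Thus 17^54 ≡ 108 ≡ −1 (mod 109).
The value −1 means 17 is a non-residue modulo 109, so n² ≡ 17 (mod 109) is impossible.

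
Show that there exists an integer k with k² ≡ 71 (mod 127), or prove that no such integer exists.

Take k = 84. Then 84² = 7056 = 55·127 + 71, so 84² ≡ 71 (mod 127).

k = 84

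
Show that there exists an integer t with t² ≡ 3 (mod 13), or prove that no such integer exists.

t = 4

t = 4 works: 4² = 16, and 16 − 3 = 13 = 1·13.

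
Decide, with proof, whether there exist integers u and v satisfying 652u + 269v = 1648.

u = 123, v = -292

Since gcd(652, 269) = 1, every integer is an integer combination of 652 and 269.
Run the Euclidean algorithm on 652 and 269: 652 = 2·269 + 114, 269 = 2·114 + 41, 114 = 2·41 + 32, 41 = 1·32 + 9, 32 = 3·9 + 5, 9 = 1·5 + 4, 5 = 1·4 + 1, 4 = 4·1 + 0.
Working back up the chain: 1 = 5 − 1·4 = 5 − (9 − 1·5) = −9 + 2·5 = −9 + 2·(32 − 3·9) = 2·32 − 7·9 = 2·32 − 7·(41 − 1·32) = −7·41 + 9·32 = −7·41 + 9·(114 − 2·41) = 9·114 − 25·41 = 9·114 − 25·(269 − 2·114) = −25·269 + 59·114 = −25·269 + 59·(652 − 2·269) = 59·652 − 143·269. So 652·59 + 269·(-143) = 1.
Multiplying through by 1648: u = 59·1648 = 97232, v = (-143)·1648 = -235664 is a solution.
Subtracting 361·269 from u and adding 361·652 to v gives the tidier solution (123, -292).
Indeed 652·123 + 269·(-292) = 80196 − 78548 = 1648.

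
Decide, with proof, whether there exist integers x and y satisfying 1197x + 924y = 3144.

No, no such integers exist.

Any value of 1197x + 924y is a multiple of gcd(1197, 924) = 21.
However 3144 leaves remainder 15 on division by 21.
Therefore 1197x + 924y = 3144 has no solution in integers.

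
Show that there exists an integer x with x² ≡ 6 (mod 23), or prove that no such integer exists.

Take x = 11. Then 11² = 121 = 5·23 + 6, so 11² ≡ 6 (mod 23).

x = 11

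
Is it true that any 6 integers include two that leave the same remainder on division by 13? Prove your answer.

No, the set {21, 22, 23, 24, 25, 26} is a counterexample.

Consider the 6 integers 21, 22, …, 26. They lie in distinct residue classes modulo 13, since 6 ≤ 13.
So no two of them leave the same remainder on division by 13; the claim fails for this set.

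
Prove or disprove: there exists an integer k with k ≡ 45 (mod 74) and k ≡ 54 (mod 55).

k = 3079

Since 74 and 55 share no common factor, CRT says the pair of congruences has a solution (unique mod 4070).
Write k = 45 + 74t and require 45 + 74t ≡ 54 (mod 55), i.e. 74t ≡ 9 (mod 55).
74 ≡ 19 (mod 55), so this reads 19t ≡ 9 (mod 55). Note 19·29 = 551 ≡ 1 (mod 55) (as 551 − 1 = 10·55), so 19⁻¹ ≡ 29.
Multiplying by 29: t ≡ 29·9 = 261 ≡ 41 (mod 55).
With t = 41: k = 45 + 74·41 = 3079.
Check: 3079 mod 74 = 45, 3079 mod 55 = 54. ✓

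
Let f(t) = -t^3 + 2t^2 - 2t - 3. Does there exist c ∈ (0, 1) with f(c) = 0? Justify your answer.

No.

f(0) = -3 and f(1) = -4, both negative.
The derivative f'(t) = -3t^2 + 4t - 2 is a quadratic with discriminant 4² − 4·(-3)·(-2) = -8 < 0; it never vanishes, so it is always negative (sign of the leading coefficient).
So f is strictly decreasing; between 0 and 1 its values lie between f(0) = -3 and f(1) = -4, all negative. Therefore f has no root in (0, 1).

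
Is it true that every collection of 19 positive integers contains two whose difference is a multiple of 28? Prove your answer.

No; for instance {61, 62, 63, 64, 65, 66, 67, 68, 69, 70, 71, 72, 73, 74, 75, 76, 77, 78, 79} is a counterexample.

Take the 19 consecutive integers 61, 62, …, 79: their residues mod 28 are all distinct because 19 ≤ 28.
No two share a residue, so no pair has difference divisible by 28; the claim fails for this set.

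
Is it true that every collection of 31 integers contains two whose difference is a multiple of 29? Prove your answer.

Yes.

There are exactly 29 possible remainders on division by 29.
Placing 31 integers into 29 classes, some class receives at least two — say a and b.
Their difference a − b is then a multiple of 29.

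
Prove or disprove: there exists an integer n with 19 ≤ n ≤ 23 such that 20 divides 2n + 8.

No, no such integer n in that range exists.

At n = 19, 2·19 + 8 = 46 ≡ 6 (mod 20), and each step in n adds 2, giving residues 6, 8, 10, 12, 14 for n = 19, 20, …, 23.
Since 0 is absent from this list, 20 ∤ 2n + 8 for every n with 19 ≤ n ≤ 23.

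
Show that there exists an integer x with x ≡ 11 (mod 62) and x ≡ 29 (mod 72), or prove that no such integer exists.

x = 1685

The moduli are not coprime: gcd(62, 72) = 2. Compatibility requires 2 ∣ (29 − 11) = 18, which holds, so solutions exist.
Put x = 11 + 62t, so we need 62t ≡ 18 (mod 72), equivalently (divide by 2) 31t ≡ 9 (mod 36).
Since 31·7 = 217 = 6·36 + 1, the inverse of 31 mod 36 is 7.
Multiplying by 7: t ≡ 7·9 = 63 ≡ 27 (mod 36).
Then x = 11 + 62·27 = 1685.
Indeed 1685 ≡ 11 (mod 62) and 1685 ≡ 29 (mod 72).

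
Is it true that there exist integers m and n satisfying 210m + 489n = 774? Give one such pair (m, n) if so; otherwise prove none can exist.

m = 13, n = -4

Every value of 210m + 489n is a multiple of gcd(210, 489) = 3; since 3 ∣ 774, solutions exist.
Dividing through by 3 reduces the equation to 70m + 163n = 258.
Dividing repeatedly: 163 = 2·70 + 23, 70 = 3·23 + 1, 23 = 23·1 + 0.
Working back up the chain: 1 = 70 − 3·23 = 70 − 3·(163 − 2·70) = −3·163 + 7·70. So 70·7 + 163·(-3) = 1.
Times 258: 70·1806 + 163·(-774) = 258, so (1806, -774) solves it.
The general solution is m = 1806 + 163k, n = -774 − 70k; taking k = -11 gives the smaller pair m = 13, n = -4.
Indeed 210·13 + 489·(-4) = 2730 − 1956 = 774.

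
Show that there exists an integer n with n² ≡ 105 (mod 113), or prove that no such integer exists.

n = 61

Take n = 61. Then 61² = 3721 = 32·113 + 105, so 61² ≡ 105 (mod 113).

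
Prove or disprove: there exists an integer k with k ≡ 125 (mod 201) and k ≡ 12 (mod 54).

There is no such integer.

Reduce both congruences modulo 3, which divides 201 and 54: they say k ≡ 125 (mod 3) and k ≡ 12 (mod 3).
But 125 mod 3 = 2 while 12 mod 3 = 0, a contradiction.
Therefore no such k exists.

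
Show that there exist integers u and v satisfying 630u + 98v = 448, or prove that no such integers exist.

u = 6, v = -34

Every value of 630u + 98v is a multiple of gcd(630, 98) = 14; since 14 ∣ 448, solutions exist.
Dividing through by 14 reduces the equation to 45u + 7v = 32.
Dividing repeatedly: 45 = 6·7 + 3, 7 = 2·3 + 1, 3 = 3·1 + 0.
Back-substituting, 1 = 7 − 2·3 = 7 − 2·(45 − 6·7) = −2·45 + 13·7; that is, 45·(-2) + 7·13 = 1.
Scaling by 32 gives the particular solution (u, v) = (-64, 416).
The general solution is u = -64 + 7k, v = 416 − 45k; taking k = 10 gives the smaller pair u = 6, v = -34.
Check: 630·6 + 98·(-34) = 3780 − 3332 = 448. ✓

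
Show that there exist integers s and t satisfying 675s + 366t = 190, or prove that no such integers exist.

There are no such integers.

Both 675 and 366 are divisible by gcd(675, 366) = 3, hence so is any combination 675s + 366t.
But 190 = 3·63 + 1, so 3 ∤ 190.
Therefore 675s + 366t = 190 has no solution in integers.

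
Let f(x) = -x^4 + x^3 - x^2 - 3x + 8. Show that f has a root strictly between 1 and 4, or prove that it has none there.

Such a root exists.

f(1) = 4 and f(4) = -212, which have opposite signs.
As a polynomial, f is continuous on every closed interval.
By the Intermediate Value Theorem f must vanish at some point of (1, 4).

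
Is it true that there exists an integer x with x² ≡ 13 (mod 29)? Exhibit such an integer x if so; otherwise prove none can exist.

Take x = 10. Then 10² = 100 = 3·29 + 13, so 10² ≡ 13 (mod 29).

x = 10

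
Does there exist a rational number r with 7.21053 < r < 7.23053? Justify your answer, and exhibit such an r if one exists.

r = 65/9

Scale by 9: the interval becomes (64.89477, 65.07477), which contains the integer 65.
So r = 65/9 works: it is a ratio of integers, and dividing 9·7.21053 < 65 < 9·7.23053 through by 9 gives 7.21053 < 65/9 < 7.23053.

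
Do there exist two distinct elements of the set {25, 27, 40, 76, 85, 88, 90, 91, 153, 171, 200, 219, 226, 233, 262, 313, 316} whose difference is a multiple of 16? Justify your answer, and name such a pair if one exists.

Both 25 and 153 leave remainder 9 on division by 16; their difference 128 = 8·16 is a multiple of 16.

25 and 153 are such a pair.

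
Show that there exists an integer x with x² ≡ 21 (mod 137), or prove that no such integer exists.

Apply Euler's criterion with the prime 137: 21 is a quadratic residue iff 21^68 ≡ 1 (mod 137), and a non-residue iff it is ≡ −1.
Repeated squaring mod 137: 21^2 = 441 ≡ 30; 21^4 ≡ 30² = 900 ≡ 78; 21^8 ≡ 78² = 6084 ≡ 56; 21^16 ≡ 56² = 3136 ≡ 122; 21^32 ≡ 122² = 14884 ≡ 88; 21^64 ≡ 88² = 7744 ≡ 72.
Since 68 = 64 + 4, 21^68 ≡ 72 · 78; multiplying out mod 137: 72·78 = 5616 ≡ 136. Thus 21^68 ≡ 136 ≡ −1 (mod 137).
By Euler's criterion 21 is a quadratic non-residue mod 137: no x satisfies x² ≡ 21 (mod 137).

There is no such integer.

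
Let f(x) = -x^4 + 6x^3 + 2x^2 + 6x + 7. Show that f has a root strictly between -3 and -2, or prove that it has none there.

No.

The endpoint values f(-3) = -236 and f(-2) = -61 are both negative. Claim: f(x) < 0 for every x in (-3, -2).
Substitute x = -2 − u, where 0 < u < 1 on the interval. Expanding, f(-2 − u) = -u^4 - 14u^3 - 58u^2 - 102u - 61.
The nonzero coefficients here are all negative, so for u > 0 every term is negative (or zero), and the constant term -61 is strictly negative.
So f is strictly negative on (-3, -2); no root exists in the interval.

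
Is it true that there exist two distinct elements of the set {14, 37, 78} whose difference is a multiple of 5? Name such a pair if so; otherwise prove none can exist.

Reduce each element modulo 5: 14↦4, 37↦2, 78↦3.
These 3 residues are pairwise different, hence no difference of two elements is divisible by 5.

No such pair exists.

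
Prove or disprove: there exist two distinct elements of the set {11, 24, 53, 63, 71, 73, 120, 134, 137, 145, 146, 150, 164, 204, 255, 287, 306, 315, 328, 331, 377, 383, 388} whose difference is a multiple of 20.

Reduce each element mod 20: 11↦11, 24↦4, 53↦13, 63↦3, 71↦11, 73↦13, 120↦0, 134↦14, 137↦17, 145↦5, 146↦6, 150↦10, 164↦4, 204↦4, 255↦15, 287↦7, 306↦6, 315↦15, 328↦8, 331↦11, 377↦17, 383↦3, 388↦8. The residue 11 repeats (at 11 and 71), and 71 − 11 = 60 = 3·20.

11 and 71 are such a pair.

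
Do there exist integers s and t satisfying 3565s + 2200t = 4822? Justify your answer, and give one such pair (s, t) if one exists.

No, no such integers exist.

Both 3565 and 2200 are divisible by gcd(3565, 2200) = 5, hence so is any combination 3565s + 2200t.
However 4822 leaves remainder 2 on division by 5.
So the equation is unsolvable over ℤ.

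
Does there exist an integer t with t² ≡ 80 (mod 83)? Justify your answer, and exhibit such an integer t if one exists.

No such integer exists.

Apply Euler's criterion with the prime 83: 80 is a quadratic residue iff 80^41 ≡ 1 (mod 83), and a non-residue iff it is ≡ −1.
Repeated squaring mod 83: 80^2 = 6400 ≡ 9; 80^4 ≡ 9² = 81 ≡ 81; 80^8 ≡ 81² = 6561 ≡ 4; 80^16 ≡ 4² = 16 ≡ 16; 80^32 ≡ 16² = 256 ≡ 7.
Since 41 = 32 + 8 + 1, 80^41 ≡ 7 · 4 · 80; multiplying out mod 83: 7·4 = 28 ≡ 28, then 28·80 = 2240 ≡ 82. Thus 80^41 ≡ 82 ≡ −1 (mod 83).
By Euler's criterion 80 is a quadratic non-residue mod 83: no t satisfies t² ≡ 80 (mod 83).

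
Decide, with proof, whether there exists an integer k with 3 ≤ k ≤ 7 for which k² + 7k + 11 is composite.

At k = 4: 4² + 7·4 + 11 = 55 = 5·11, which is composite.

k = 4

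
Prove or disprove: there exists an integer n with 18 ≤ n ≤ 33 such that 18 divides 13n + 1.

n = 29

n = 29 works, since 13·29 + 1 = 378 = 21·18.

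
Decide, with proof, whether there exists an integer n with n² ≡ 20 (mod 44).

n = 8 works: 8² = 64, and 64 − 20 = 44 = 1·44.

n = 8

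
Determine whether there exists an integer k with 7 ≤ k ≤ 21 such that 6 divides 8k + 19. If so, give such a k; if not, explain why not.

At k = 7, 8·7 + 19 = 75 ≡ 3 (mod 6), and each step in k adds 8 ≡ 2 (mod 6), giving residues 3, 5, 1, 3, 5, 1, 3, 5, 1, 3, 5, 1, 3, 5, 1 for k = 7, 8, …, 21.
Since 0 is absent from this list, 6 ∤ 8k + 19 for every k with 7 ≤ k ≤ 21.

No, no such integer k in that range exists.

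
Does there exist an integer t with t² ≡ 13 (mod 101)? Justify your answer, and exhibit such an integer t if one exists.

t = 35 works: 35² = 1225, and 1225 − 13 = 1212 = 12·101.

t = 35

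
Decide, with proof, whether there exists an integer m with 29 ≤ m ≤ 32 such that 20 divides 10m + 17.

At m = 29, 10·29 + 17 = 307 ≡ 7 (mod 20), and each step in m adds 10, giving residues 7, 17, 7, 17 for m = 29, 30, 31, 32.
None is 0, so 20 never divides 10m + 17 on this range.

There is no such integer m in that range.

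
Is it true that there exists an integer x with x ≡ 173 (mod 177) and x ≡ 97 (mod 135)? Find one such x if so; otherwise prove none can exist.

No, no such integer exists.

Reduce both congruences modulo 3, which divides 177 and 135: they say x ≡ 173 (mod 3) and x ≡ 97 (mod 3).
However 173 ≡ 2 and 97 ≡ 1 (mod 3), and 2 ≠ 1.
Hence the system has no solution.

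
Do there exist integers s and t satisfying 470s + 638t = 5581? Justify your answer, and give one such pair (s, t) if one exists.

No such integers exist.

gcd(470, 638) = 2, so every integer of the form 470s + 638t is a multiple of 2.
However 5581 leaves remainder 1 on division by 2.
Therefore 470s + 638t = 5581 has no solution in integers.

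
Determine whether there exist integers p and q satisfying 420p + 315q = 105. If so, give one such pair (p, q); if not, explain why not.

p = 1, q = -1

Since gcd(420, 315) = 105 and 105 = 105·1, Bézout's identity guarantees a solution.
Dividing through by 105 reduces the equation to 4p + 3q = 1.
Dividing repeatedly: 4 = 1·3 + 1, 3 = 3·1 + 0.
Back-substituting, 1 = 4 − 1·3; that is, 4·1 + 3·(-1) = 1.
This gives the solution p = 1, q = -1 directly.
Check: 420·1 + 315·(-1) = 420 − 315 = 105. ✓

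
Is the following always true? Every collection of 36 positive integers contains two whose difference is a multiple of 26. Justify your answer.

Yes.

There are exactly 26 possible remainders on division by 26.
With 36 integers and only 26 classes, the pigeonhole principle forces two of them, say a and b, into the same class.
Equal remainders mean a − b ≡ 0 (mod 26), so 26 divides their difference.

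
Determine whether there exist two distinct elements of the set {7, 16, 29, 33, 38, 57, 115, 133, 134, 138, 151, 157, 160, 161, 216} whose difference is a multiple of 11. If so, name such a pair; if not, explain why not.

Reduce each element mod 11: 7↦7, 16↦5, 29↦7, 33↦0, 38↦5, 57↦2, 115↦5, 133↦1, 134↦2, 138↦6, 151↦8, 157↦3, 160↦6, 161↦7, 216↦7. The residue 7 repeats (at 7 and 29), and 29 − 7 = 22 = 2·11.

The pair (7, 29) works.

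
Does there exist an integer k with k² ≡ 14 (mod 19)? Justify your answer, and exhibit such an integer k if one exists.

No, no such integer exists.

Computing k² mod 19 for k = 0, 1, …, 9 (enough, by the symmetry k ↦ 19 − k) gives 0, 1, 4, 9, 16, 6, 17, 11, 7, 5.
So the quadratic residues mod 19 are {0, 1, 4, 5, 6, 7, 9, 11, 16, 17}, and 14 is not among them.
Hence no integer k has k² ≡ 14 (mod 19).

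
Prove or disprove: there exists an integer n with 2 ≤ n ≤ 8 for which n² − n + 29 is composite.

At n = 8: 8² − 8 + 29 = 85 = 5·17, which is composite.

n = 8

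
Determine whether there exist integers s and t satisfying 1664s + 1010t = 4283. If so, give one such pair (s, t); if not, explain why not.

Both 1664 and 1010 are divisible by gcd(1664, 1010) = 2, hence so is any combination 1664s + 1010t.
But 4283 is not a multiple of 2 (it leaves remainder 1).
Hence no integers s, t satisfy the equation.

There are no such integers.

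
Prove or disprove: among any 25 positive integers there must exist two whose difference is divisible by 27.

Try 25 consecutive integers, 114, 115, …, 138. Their remainders mod 27 are 6, 7, 8, 9, 10, 11, 12, 13, 14, 15, 16, 17, 18, 19, 20, 21, 22, 23, 24, 25, 26, 0, 1, 2, 3 — pairwise different, as any 25 ≤ 27 consecutive integers have distinct residues.
No two share a residue, so no pair has difference divisible by 27; the claim fails for this set.

No; for instance {114, 115, 116, 117, 118, 119, 120, 121, 122, 123, 124, 125, 126, 127, 128, 129, 130, 131, 132, 133, 134, 135, 136, 137, 138} is a counterexample.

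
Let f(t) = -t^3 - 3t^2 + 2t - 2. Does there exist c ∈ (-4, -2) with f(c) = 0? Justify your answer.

f(-4) = 6 and f(-2) = -10, which have opposite signs.
f is continuous everywhere (it is a polynomial), in particular on [-4, -2].
So by the Intermediate Value Theorem there is a c strictly between -4 and -2 with f(c) = 0.

Yes, f has a root in the interval.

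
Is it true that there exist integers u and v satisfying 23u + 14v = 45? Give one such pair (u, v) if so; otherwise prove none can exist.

Since gcd(23, 14) = 1, every integer is an integer combination of 23 and 14.
Euclidean algorithm: 23 = 1·14 + 9, 14 = 1·9 + 5, 9 = 1·5 + 4, 5 = 1·4 + 1, 4 = 4·1 + 0.
Back-substituting, 1 = 5 − 1·4 = 5 − (9 − 1·5) = −9 + 2·5 = −9 + 2·(14 − 1·9) = 2·14 − 3·9 = 2·14 − 3·(23 − 1·14) = −3·23 + 5·14; that is, 23·(-3) + 14·5 = 1.
Times 45: 23·(-135) + 14·225 = 45, so (-135, 225) solves it.
The general solution is u = -135 + 14k, v = 225 − 23k; taking k = 10 gives the smaller pair u = 5, v = -5.
Check: 23·5 + 14·(-5) = 115 − 70 = 45. ✓

u = 5, v = -5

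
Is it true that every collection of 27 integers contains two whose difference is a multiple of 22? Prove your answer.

Yes, this is always true.

Partition the integers by their residue mod 22; there are 22 classes.
Since 27 > 22, two of the 27 integers must share a residue class by the pigeonhole principle; call them a and b.
Their difference a − b is then a multiple of 22.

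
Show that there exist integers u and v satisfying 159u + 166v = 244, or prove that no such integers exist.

Since gcd(159, 166) = 1, every integer is an integer combination of 159 and 166.
Euclidean algorithm: 166 = 1·159 + 7, 159 = 22·7 + 5, 7 = 1·5 + 2, 5 = 2·2 + 1, 2 = 2·1 + 0.
Back-substituting, 1 = 5 − 2·2 = 5 − 2·(7 − 1·5) = −2·7 + 3·5 = −2·7 + 3·(159 − 22·7) = 3·159 − 68·7 = 3·159 − 68·(166 − 1·159) = −68·166 + 71·159; that is, 159·71 + 166·(-68) = 1.
Multiplying through by 244: u = 71·244 = 17324, v = (-68)·244 = -16592 is a solution.
The general solution is u = 17324 + 166k, v = -16592 − 159k; taking k = -104 gives the smaller pair u = 60, v = -56.
Indeed 159·60 + 166·(-56) = 9540 − 9296 = 244.

u = 60, v = -56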